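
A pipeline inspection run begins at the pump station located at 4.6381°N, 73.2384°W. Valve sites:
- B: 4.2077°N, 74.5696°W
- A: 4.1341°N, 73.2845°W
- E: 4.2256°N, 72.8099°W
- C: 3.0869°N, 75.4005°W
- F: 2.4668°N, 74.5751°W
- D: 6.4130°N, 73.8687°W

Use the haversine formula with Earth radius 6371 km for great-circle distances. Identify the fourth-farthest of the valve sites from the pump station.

B

Distances from the pump station (4.6381°N, 73.2384°W):
C: 295.4 km
F: 283.4 km
D: 209.3 km
B: 155.1 km
E: 66.0 km
A: 56.3 km
The fourth-farthest is B at 155.1 km.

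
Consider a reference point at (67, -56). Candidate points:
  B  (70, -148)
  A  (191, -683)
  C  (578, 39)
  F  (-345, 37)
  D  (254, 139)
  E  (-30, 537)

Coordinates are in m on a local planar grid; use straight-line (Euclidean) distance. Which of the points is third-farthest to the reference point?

C

Distances from the reference point ((67, -56)):
A: 639.1 m
E: 600.9 m
C: 519.8 m
F: 422.4 m
D: 270.2 m
B: 92.0 m
The third-farthest is C at 519.8 m.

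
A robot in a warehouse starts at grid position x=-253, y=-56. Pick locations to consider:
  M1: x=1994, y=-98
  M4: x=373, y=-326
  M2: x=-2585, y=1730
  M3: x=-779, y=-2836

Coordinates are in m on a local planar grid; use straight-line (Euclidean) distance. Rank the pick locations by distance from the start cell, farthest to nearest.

M2, M3, M1, M4

Distances from the start cell:
M2 x=-2585, y=1730: 2937.3 m
M3 x=-779, y=-2836: 2829.3 m
M1 x=1994, y=-98: 2247.4 m
M4 x=373, y=-326: 681.7 m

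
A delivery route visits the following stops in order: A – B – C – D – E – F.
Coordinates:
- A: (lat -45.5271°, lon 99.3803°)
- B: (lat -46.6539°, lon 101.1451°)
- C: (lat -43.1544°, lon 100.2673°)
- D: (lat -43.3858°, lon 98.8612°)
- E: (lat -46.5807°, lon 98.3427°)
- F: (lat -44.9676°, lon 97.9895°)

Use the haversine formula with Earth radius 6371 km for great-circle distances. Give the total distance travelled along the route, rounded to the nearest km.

Leg distances:
A→B: 185.0 km  (cumulative 185.0 km)
B→C: 395.2 km  (cumulative 580.2 km)
C→D: 116.7 km  (cumulative 696.9 km)
D→E: 357.6 km  (cumulative 1054.5 km)
E→F: 181.4 km  (cumulative 1235.9 km)
Total route length ≈ 1236 km.

1236 km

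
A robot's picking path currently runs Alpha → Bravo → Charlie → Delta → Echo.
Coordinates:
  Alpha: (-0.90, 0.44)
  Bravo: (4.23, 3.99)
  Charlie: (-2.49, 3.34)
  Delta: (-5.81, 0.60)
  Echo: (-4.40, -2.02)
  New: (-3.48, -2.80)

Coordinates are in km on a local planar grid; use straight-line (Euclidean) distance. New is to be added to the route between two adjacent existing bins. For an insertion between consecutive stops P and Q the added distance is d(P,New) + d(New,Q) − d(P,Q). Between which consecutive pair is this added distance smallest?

Added distance for inserting New between each consecutive pair:
Alpha–Bravo: 8.2 km
Bravo–Charlie: 9.7 km
Charlie–Delta: 6.0 km
Delta–Echo: 2.4 km
Smallest added distance is 2.4 km, inserting between Delta and Echo.

between Delta and Echo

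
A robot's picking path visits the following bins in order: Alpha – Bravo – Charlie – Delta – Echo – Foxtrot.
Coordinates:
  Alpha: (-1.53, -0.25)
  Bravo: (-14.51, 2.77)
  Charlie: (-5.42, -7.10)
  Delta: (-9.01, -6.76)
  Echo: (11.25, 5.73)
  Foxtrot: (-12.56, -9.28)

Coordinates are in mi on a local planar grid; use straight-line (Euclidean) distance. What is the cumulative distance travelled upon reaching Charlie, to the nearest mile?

Leg distances:
Alpha→Bravo: 13.3 mi  (cumulative 13.3 mi)
Bravo→Charlie: 13.4 mi  (cumulative 26.7 mi)
Cumulative distance at Charlie ≈ 27 mi.

27 mi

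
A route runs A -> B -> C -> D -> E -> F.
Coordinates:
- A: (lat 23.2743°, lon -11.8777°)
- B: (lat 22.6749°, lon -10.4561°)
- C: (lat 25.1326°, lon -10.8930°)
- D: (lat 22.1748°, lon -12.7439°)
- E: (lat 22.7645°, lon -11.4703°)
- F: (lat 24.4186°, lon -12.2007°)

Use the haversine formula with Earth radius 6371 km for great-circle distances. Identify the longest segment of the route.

Leg distances:
A→B: 160.1 km
B→C: 276.9 km
C→D: 379.1 km
D→E: 146.4 km
E→F: 198.4 km
The longest leg is C–D at 379.1 km.

C–D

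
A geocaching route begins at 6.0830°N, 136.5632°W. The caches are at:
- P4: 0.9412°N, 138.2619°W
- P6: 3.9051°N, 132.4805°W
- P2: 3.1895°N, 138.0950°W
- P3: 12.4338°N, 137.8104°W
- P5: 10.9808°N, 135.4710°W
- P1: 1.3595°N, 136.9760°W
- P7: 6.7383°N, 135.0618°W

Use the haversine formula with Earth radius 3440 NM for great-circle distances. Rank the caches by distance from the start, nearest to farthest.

P7, P2, P6, P1, P5, P4, P3

Distance from the start at 6.0830°N, 136.5632°W to each:
P7 6.7383°N, 135.0618°W: 97.8 NM
P2 3.1895°N, 138.0950°W: 196.4 NM
P6 3.9051°N, 132.4805°W: 277.0 NM
P1 1.3595°N, 136.9760°W: 284.7 NM
P5 10.9808°N, 135.4710°W: 301.1 NM
P4 0.9412°N, 138.2619°W: 325.1 NM
P3 12.4338°N, 137.8104°W: 388.4 NM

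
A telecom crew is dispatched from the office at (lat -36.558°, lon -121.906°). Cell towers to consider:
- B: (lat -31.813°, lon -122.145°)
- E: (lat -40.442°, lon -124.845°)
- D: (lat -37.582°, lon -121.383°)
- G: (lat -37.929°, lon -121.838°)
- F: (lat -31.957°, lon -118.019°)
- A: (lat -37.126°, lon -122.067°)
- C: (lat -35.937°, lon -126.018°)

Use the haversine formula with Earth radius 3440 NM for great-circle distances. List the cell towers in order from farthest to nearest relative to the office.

Distance from the office at (lat -36.558°, lon -121.906°) to each:
F (lat -31.957°, lon -118.019°): 336.8 NM
B (lat -31.813°, lon -122.145°): 285.1 NM
E (lat -40.442°, lon -124.845°): 271.0 NM
C (lat -35.937°, lon -126.018°): 202.5 NM
G (lat -37.929°, lon -121.838°): 82.4 NM
D (lat -37.582°, lon -121.383°): 66.4 NM
A (lat -37.126°, lon -122.067°): 35.0 NM

F, B, E, C, G, D, A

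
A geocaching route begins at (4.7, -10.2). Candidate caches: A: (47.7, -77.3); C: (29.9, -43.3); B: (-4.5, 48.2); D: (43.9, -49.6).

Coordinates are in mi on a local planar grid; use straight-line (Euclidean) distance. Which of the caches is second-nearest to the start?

Distances from the start ((4.7, -10.2)):
C: 41.6 mi
D: 55.6 mi
B: 59.1 mi
A: 79.7 mi
The second-nearest is D at 55.6 mi.

D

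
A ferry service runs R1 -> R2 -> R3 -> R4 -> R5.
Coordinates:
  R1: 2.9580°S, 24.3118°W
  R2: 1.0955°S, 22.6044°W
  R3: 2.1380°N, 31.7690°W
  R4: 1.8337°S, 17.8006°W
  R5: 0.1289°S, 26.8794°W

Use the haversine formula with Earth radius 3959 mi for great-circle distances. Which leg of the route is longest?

R3–R4

Leg distances:
R1→R2: 174.5 mi
R2→R3: 671.4 mi
R3→R4: 1003.3 mi
R4→R5: 638.2 mi
The longest leg is R3–R4 at 1003.3 mi.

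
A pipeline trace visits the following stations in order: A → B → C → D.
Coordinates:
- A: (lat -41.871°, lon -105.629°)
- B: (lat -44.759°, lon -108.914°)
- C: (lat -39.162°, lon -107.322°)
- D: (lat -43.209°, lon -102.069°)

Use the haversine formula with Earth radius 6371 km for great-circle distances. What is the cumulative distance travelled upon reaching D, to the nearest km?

Leg distances:
A→B: 416.8 km  (cumulative 416.8 km)
B→C: 636.1 km  (cumulative 1052.9 km)
C→D: 628.8 km  (cumulative 1681.7 km)
Cumulative distance at D ≈ 1682 km.

1682 km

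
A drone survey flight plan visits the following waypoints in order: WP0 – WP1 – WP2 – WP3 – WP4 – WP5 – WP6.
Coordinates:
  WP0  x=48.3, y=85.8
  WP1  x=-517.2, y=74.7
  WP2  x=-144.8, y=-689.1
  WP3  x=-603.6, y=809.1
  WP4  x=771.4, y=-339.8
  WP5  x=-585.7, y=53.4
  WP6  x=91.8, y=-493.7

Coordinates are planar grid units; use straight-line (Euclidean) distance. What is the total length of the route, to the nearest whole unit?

7058

Leg distances:
WP0→WP1: 565.6  (cumulative 565.6)
WP1→WP2: 849.7  (cumulative 1415.4)
WP2→WP3: 1566.9  (cumulative 2982.2)
WP3→WP4: 1791.8  (cumulative 4774.0)
WP4→WP5: 1412.9  (cumulative 6187.0)
WP5→WP6: 870.8  (cumulative 7057.8)
Total route length ≈ 7058.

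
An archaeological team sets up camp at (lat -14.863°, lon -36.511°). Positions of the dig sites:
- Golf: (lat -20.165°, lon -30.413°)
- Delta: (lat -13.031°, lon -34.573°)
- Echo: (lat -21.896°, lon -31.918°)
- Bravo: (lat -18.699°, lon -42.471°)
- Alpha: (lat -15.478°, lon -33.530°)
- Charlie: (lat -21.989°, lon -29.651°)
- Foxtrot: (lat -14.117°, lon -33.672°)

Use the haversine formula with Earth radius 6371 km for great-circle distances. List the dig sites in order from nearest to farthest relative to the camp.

Delta, Foxtrot, Alpha, Bravo, Golf, Echo, Charlie

Distances from the camp:
Delta (lat -13.031°, lon -34.573°): 291.9 km
Foxtrot (lat -14.117°, lon -33.672°): 316.7 km
Alpha (lat -15.478°, lon -33.530°): 327.1 km
Bravo (lat -18.699°, lon -42.471°): 764.4 km
Golf (lat -20.165°, lon -30.413°): 874.8 km
Echo (lat -21.896°, lon -31.918°): 919.8 km
Charlie (lat -21.989°, lon -29.651°): 1072.7 km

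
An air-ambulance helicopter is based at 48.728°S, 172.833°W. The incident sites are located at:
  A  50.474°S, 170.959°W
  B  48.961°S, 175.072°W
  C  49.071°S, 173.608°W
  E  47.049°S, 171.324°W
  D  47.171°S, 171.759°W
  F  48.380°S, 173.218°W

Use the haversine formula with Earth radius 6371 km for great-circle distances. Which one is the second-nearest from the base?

C

Distances from the base (48.728°S, 172.833°W):
F: 48.0 km
C: 68.3 km
B: 165.9 km
D: 190.7 km
E: 218.0 km
A: 236.5 km
The second-nearest is C at 68.3 km.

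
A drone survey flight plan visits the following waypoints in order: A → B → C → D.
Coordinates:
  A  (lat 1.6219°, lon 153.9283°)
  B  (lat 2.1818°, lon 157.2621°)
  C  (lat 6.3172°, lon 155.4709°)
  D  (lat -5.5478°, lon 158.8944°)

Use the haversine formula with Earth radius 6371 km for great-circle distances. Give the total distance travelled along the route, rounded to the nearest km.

Leg distances:
A→B: 375.7 km  (cumulative 375.7 km)
B→C: 500.9 km  (cumulative 876.6 km)
C→D: 1373.0 km  (cumulative 2249.5 km)
Total route length ≈ 2250 km.

2250 km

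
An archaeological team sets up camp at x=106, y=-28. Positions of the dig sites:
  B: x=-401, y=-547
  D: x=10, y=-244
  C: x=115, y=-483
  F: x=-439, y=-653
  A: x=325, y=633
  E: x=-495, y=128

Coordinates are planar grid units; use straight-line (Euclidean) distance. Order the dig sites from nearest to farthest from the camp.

Distance from the camp at x=106, y=-28 to each:
D x=10, y=-244: 236.4
C x=115, y=-483: 455.1
E x=-495, y=128: 620.9
A x=325, y=633: 696.3
B x=-401, y=-547: 725.5
F x=-439, y=-653: 829.2

D, C, E, A, B, F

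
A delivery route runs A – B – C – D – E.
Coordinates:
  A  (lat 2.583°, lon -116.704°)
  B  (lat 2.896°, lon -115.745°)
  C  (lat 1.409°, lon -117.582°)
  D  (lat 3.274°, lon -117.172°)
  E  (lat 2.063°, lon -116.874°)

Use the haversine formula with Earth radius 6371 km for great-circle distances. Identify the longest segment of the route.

Leg distances:
A→B: 112.1 km
B→C: 262.7 km
C→D: 212.3 km
D→E: 138.7 km
The longest leg is B–C at 262.7 km.

B–C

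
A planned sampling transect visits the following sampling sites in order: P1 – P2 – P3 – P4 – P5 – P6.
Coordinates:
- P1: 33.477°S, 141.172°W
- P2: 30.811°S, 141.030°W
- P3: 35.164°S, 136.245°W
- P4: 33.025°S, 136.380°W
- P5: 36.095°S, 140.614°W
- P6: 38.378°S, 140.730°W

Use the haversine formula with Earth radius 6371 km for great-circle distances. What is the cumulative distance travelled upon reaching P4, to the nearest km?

1193 km

Leg distances:
P1→P2: 296.7 km  (cumulative 296.7 km)
P2→P3: 658.2 km  (cumulative 954.9 km)
P3→P4: 238.2 km  (cumulative 1193.1 km)
Cumulative distance at P4 ≈ 1193 km.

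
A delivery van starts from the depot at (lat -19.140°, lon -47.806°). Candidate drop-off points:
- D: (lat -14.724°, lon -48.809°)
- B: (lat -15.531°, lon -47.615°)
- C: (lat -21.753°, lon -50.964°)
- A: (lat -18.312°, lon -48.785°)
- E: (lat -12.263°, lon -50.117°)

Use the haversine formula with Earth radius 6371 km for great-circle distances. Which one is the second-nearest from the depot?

B

Distance to each, sorted:
A: 138.2 km
B: 401.8 km
C: 438.9 km
D: 502.5 km
E: 803.7 km
The second-nearest is B at 401.8 km.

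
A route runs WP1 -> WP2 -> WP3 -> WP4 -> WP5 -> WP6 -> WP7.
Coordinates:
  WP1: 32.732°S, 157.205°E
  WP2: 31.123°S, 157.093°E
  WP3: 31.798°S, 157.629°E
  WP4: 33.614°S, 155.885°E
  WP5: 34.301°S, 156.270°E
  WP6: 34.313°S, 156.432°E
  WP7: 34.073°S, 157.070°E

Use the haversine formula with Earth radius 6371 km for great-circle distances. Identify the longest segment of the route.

Leg distances:
WP1→WP2: 179.2 km
WP2→WP3: 90.7 km
WP3→WP4: 259.6 km
WP4→WP5: 84.2 km
WP5→WP6: 14.9 km
WP6→WP7: 64.5 km
The longest leg is WP3–WP4 at 259.6 km.

WP3–WP4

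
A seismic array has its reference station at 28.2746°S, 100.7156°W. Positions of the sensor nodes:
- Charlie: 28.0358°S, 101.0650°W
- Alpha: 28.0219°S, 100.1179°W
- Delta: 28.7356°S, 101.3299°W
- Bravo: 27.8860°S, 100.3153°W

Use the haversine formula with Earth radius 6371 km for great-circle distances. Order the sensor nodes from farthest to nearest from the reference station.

Delta, Alpha, Bravo, Charlie

Distances from the reference station:
Delta 28.7356°S, 101.3299°W: 78.9 km
Alpha 28.0219°S, 100.1179°W: 65.0 km
Bravo 27.8860°S, 100.3153°W: 58.4 km
Charlie 28.0358°S, 101.0650°W: 43.3 km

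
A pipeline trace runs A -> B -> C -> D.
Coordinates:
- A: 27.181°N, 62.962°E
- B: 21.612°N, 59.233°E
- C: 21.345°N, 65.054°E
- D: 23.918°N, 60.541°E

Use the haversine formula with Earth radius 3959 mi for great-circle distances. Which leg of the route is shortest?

C–D

Leg distances:
A→B: 450.6 mi
B→C: 374.7 mi
C→D: 338.3 mi
The shortest leg is C–D at 338.3 mi.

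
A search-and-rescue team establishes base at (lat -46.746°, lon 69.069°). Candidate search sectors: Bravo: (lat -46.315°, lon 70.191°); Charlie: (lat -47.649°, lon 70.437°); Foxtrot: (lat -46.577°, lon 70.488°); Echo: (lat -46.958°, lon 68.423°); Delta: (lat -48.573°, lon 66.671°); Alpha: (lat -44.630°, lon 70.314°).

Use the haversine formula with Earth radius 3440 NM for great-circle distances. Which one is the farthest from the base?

Distances from the base ((lat -46.746°, lon 69.069°)):
Delta: 146.4 NM
Alpha: 137.4 NM
Charlie: 77.8 NM
Foxtrot: 59.3 NM
Bravo: 53.1 NM
Echo: 29.4 NM
The farthest is Delta at 146.4 NM.

Delta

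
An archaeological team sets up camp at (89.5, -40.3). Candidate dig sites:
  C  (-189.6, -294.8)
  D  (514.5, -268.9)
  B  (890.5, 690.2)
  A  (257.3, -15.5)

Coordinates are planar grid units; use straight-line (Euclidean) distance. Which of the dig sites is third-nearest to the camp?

D

Distance to each, sorted:
A: 169.6
C: 377.7
D: 482.6
B: 1084.1
The third-nearest is D at 482.6.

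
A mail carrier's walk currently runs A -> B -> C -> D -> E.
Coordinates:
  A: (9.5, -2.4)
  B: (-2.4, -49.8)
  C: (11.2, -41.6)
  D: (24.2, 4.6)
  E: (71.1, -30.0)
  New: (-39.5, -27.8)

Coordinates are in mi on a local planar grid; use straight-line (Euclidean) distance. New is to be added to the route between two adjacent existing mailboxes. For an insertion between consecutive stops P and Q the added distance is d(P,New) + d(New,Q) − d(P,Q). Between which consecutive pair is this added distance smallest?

Added distance for inserting New between each consecutive pair:
A–B: 49.5 mi
B–C: 79.8 mi
C–D: 76.0 mi
D–E: 123.8 mi
Smallest added distance is 49.5 mi, inserting between A and B.

between A and B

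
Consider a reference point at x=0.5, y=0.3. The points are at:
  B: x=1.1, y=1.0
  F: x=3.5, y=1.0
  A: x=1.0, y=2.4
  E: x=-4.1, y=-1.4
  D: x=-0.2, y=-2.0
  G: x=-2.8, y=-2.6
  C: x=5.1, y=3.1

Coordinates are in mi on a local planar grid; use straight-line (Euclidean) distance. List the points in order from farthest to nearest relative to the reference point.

C, E, G, F, D, A, B

Distance from the reference point at x=0.5, y=0.3 to each:
C x=5.1, y=3.1: 5.4 mi
E x=-4.1, y=-1.4: 4.9 mi
G x=-2.8, y=-2.6: 4.4 mi
F x=3.5, y=1.0: 3.1 mi
D x=-0.2, y=-2.0: 2.4 mi
A x=1.0, y=2.4: 2.2 mi
B x=1.1, y=1.0: 0.9 mi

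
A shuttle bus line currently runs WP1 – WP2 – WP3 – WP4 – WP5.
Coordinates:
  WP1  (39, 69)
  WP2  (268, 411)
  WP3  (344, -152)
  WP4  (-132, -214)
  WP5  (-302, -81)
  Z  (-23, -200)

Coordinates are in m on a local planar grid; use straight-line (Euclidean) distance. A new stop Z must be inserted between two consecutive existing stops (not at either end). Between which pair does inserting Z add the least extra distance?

Added distance for inserting Z between each consecutive pair:
WP1–WP2: 541.2 m
WP2–WP3: 478.8 m
WP3–WP4: 0.0 m
WP4–WP5: 197.4 m
Smallest added distance is 0.0 m, inserting between WP3 and WP4.

between WP3 and WP4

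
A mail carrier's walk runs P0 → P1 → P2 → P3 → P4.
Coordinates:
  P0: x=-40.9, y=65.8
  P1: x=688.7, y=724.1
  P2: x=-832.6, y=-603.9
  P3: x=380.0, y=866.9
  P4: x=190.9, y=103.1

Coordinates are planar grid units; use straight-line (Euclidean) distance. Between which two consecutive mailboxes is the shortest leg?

P3–P4

Leg distances:
P0→P1: 982.7
P1→P2: 2019.4
P2→P3: 1906.2
P3→P4: 786.9
The shortest leg is P3–P4 at 786.9.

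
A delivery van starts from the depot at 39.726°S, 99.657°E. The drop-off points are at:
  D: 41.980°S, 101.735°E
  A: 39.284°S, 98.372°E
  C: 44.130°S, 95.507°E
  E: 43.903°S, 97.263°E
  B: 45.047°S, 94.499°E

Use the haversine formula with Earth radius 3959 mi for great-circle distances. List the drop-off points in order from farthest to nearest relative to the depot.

Distance from the depot at 39.726°S, 99.657°E to each:
B 45.047°S, 94.499°E: 452.0 mi
C 44.130°S, 95.507°E: 371.5 mi
E 43.903°S, 97.263°E: 313.8 mi
D 41.980°S, 101.735°E: 189.9 mi
A 39.284°S, 98.372°E: 75.0 mi

B, C, E, D, A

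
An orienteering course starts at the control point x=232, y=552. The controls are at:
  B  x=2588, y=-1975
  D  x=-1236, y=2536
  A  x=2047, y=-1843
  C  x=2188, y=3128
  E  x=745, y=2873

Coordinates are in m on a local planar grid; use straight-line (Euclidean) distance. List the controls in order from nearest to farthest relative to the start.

E, D, A, C, B

Computing each straight-line distance from x=232, y=552:
E x=745, y=2873: 2377.0 m
D x=-1236, y=2536: 2468.1 m
A x=2047, y=-1843: 3005.0 m
C x=2188, y=3128: 3234.5 m
B x=2588, y=-1975: 3454.9 m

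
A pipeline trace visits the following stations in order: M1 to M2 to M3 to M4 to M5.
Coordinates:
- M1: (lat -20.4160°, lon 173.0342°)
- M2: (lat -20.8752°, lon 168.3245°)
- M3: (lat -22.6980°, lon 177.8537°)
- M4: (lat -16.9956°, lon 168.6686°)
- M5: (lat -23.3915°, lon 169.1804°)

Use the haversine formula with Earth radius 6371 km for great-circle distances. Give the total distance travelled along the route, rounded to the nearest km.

Leg distances:
M1→M2: 492.7 km  (cumulative 492.7 km)
M2→M3: 1004.4 km  (cumulative 1497.1 km)
M3→M4: 1150.5 km  (cumulative 2647.6 km)
M4→M5: 713.2 km  (cumulative 3360.8 km)
Total route length ≈ 3361 km.

3361 km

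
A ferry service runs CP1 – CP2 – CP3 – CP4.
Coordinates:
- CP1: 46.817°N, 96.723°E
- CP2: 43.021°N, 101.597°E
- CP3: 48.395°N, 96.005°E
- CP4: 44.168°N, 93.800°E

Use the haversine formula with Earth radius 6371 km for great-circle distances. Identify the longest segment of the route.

Leg distances:
CP1→CP2: 570.2 km
CP2→CP3: 738.2 km
CP3→CP4: 499.6 km
The longest leg is CP2–CP3 at 738.2 km.

CP2–CP3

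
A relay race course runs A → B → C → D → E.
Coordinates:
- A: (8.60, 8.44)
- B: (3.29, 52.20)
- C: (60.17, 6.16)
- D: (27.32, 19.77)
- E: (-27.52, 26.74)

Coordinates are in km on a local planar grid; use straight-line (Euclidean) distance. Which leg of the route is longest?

Leg distances:
A→B: 44.1 km
B→C: 73.2 km
C→D: 35.6 km
D→E: 55.3 km
The longest leg is B–C at 73.2 km.

B–C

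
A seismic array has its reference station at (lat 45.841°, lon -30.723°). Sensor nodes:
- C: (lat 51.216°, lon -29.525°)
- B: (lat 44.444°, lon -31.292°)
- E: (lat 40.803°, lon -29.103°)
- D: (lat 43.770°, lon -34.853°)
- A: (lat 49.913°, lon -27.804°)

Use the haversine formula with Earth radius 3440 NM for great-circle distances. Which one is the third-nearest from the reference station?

A

Distance to each, sorted:
B: 87.3 NM
D: 215.4 NM
A: 271.2 NM
E: 310.6 NM
C: 326.2 NM
The third-nearest is A at 271.2 NM.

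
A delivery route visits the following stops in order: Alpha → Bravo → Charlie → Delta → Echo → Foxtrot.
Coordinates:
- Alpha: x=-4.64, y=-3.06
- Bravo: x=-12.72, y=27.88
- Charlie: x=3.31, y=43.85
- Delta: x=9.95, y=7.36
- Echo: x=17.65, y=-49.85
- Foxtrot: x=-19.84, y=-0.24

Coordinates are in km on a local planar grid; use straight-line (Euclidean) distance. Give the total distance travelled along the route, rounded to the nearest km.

Leg distances:
Alpha→Bravo: 32.0 km  (cumulative 32.0 km)
Bravo→Charlie: 22.6 km  (cumulative 54.6 km)
Charlie→Delta: 37.1 km  (cumulative 91.7 km)
Delta→Echo: 57.7 km  (cumulative 149.4 km)
Echo→Foxtrot: 62.2 km  (cumulative 211.6 km)
Total route length ≈ 212 km.

212 km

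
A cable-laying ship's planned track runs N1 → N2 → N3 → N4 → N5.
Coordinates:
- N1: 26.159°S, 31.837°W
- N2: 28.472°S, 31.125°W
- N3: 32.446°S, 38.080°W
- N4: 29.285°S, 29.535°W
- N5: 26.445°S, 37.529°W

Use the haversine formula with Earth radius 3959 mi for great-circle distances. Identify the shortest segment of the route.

N1–N2

Leg distances:
N1→N2: 165.7 mi
N2→N3: 496.8 mi
N3→N4: 551.6 mi
N4→N5: 526.1 mi
The shortest leg is N1–N2 at 165.7 mi.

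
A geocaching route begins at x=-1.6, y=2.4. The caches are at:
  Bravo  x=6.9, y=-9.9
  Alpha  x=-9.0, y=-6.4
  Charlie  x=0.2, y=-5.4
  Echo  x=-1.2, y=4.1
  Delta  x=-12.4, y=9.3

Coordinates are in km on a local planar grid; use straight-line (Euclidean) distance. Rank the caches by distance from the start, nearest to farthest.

Computing each straight-line distance from x=-1.6, y=2.4:
Echo x=-1.2, y=4.1: 1.7 km
Charlie x=0.2, y=-5.4: 8.0 km
Alpha x=-9.0, y=-6.4: 11.5 km
Delta x=-12.4, y=9.3: 12.8 km
Bravo x=6.9, y=-9.9: 15.0 km

Echo, Charlie, Alpha, Delta, Bravo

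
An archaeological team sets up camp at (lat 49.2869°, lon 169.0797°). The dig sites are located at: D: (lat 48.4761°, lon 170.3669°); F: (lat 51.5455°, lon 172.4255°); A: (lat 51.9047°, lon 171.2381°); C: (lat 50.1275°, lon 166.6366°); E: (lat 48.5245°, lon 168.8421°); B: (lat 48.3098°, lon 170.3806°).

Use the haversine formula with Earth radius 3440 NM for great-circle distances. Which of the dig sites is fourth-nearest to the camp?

C

Distances from the camp ((lat 49.2869°, lon 169.0797°)):
E: 46.7 NM
D: 70.4 NM
B: 78.0 NM
C: 107.4 NM
A: 177.4 NM
F: 186.4 NM
The fourth-nearest is C at 107.4 NM.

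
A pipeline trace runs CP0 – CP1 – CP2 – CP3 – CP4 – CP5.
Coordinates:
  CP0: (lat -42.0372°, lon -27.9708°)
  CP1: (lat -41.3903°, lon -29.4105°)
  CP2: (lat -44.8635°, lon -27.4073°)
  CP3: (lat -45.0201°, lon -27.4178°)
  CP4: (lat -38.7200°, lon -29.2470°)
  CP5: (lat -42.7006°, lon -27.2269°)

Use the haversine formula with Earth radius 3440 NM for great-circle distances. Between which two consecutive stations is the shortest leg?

CP2–CP3

Leg distances:
CP0→CP1: 75.3 NM
CP1→CP2: 226.2 NM
CP2→CP3: 9.4 NM
CP3→CP4: 387.0 NM
CP4→CP5: 256.0 NM
The shortest leg is CP2–CP3 at 9.4 NM.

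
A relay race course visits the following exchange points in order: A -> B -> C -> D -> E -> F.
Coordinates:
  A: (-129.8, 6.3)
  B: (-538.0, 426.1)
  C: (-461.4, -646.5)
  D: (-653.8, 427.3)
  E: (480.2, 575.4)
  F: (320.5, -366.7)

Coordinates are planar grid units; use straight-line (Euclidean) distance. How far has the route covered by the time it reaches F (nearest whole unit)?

4851

Leg distances:
A→B: 585.5  (cumulative 585.5)
B→C: 1075.3  (cumulative 1660.9)
C→D: 1090.9  (cumulative 2751.8)
D→E: 1143.6  (cumulative 3895.4)
E→F: 955.5  (cumulative 4850.9)
Cumulative distance at F ≈ 4851.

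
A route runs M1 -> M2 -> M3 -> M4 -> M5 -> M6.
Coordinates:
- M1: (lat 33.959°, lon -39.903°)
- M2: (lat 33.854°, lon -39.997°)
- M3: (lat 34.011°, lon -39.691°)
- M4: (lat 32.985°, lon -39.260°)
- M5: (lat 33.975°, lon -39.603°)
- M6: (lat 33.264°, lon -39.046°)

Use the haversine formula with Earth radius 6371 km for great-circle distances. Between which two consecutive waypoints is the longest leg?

M3–M4

Leg distances:
M1→M2: 14.5 km
M2→M3: 33.2 km
M3→M4: 120.9 km
M4→M5: 114.6 km
M5→M6: 94.4 km
The longest leg is M3–M4 at 120.9 km.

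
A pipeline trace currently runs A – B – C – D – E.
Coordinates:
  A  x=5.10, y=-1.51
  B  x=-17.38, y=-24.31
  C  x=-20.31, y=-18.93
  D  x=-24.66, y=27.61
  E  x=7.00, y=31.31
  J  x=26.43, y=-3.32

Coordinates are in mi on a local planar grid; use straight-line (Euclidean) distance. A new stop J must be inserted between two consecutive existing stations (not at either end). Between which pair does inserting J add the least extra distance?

between A and B

Added distance for inserting J between each consecutive pair:
A–B: 38.0 mi
B–C: 91.7 mi
C–D: 62.3 mi
D–E: 67.6 mi
Smallest added distance is 38.0 mi, inserting between A and B.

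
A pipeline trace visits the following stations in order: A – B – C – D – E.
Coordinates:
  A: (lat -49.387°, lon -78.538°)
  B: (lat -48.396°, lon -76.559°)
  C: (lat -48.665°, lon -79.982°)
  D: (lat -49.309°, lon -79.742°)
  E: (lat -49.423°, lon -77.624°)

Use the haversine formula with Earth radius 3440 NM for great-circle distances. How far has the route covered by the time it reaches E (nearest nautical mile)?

358 NM

Leg distances:
A→B: 98.2 NM  (cumulative 98.2 NM)
B→C: 137.0 NM  (cumulative 235.2 NM)
C→D: 39.8 NM  (cumulative 275.0 NM)
D→E: 83.1 NM  (cumulative 358.1 NM)
Cumulative distance at E ≈ 358 NM.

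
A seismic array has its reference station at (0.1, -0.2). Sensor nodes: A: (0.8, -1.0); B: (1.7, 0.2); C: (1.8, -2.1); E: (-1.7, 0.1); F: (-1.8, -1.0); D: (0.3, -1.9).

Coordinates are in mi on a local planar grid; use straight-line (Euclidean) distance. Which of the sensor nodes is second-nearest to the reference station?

B

Distances from the reference station ((0.1, -0.2)):
A: 1.1 mi
B: 1.6 mi
D: 1.7 mi
E: 1.8 mi
F: 2.1 mi
C: 2.5 mi
The second-nearest is B at 1.6 mi.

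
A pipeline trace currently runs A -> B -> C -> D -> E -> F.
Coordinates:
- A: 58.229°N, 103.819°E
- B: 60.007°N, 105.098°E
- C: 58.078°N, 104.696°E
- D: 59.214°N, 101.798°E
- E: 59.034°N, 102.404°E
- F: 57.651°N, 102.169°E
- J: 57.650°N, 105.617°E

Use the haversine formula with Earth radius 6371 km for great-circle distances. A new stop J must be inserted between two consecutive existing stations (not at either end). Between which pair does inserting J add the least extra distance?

Added distance for inserting J between each consecutive pair:
A–B: 177.2 km
B–C: 120.4 km
C–D: 144.6 km
D–E: 484.8 km
E–F: 293.3 km
Smallest added distance is 120.4 km, inserting between B and C.

between B and C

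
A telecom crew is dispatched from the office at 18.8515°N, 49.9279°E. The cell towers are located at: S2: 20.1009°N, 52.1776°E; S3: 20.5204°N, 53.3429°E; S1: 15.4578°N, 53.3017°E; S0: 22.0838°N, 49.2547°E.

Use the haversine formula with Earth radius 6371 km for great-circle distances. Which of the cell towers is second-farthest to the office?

Distance to each, sorted:
S1: 520.4 km
S3: 402.8 km
S0: 366.2 km
S2: 273.7 km
The second-farthest is S3 at 402.8 km.

S3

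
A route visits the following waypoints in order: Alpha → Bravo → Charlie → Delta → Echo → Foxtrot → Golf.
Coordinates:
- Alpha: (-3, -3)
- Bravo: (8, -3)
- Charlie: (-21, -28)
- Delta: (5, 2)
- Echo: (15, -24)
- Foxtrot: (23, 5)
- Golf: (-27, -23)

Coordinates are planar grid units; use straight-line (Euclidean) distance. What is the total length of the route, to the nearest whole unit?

Leg distances:
Alpha→Bravo: 11.0  (cumulative 11.0)
Bravo→Charlie: 38.3  (cumulative 49.3)
Charlie→Delta: 39.7  (cumulative 89.0)
Delta→Echo: 27.9  (cumulative 116.8)
Echo→Foxtrot: 30.1  (cumulative 146.9)
Foxtrot→Golf: 57.3  (cumulative 204.2)
Total route length ≈ 204.

204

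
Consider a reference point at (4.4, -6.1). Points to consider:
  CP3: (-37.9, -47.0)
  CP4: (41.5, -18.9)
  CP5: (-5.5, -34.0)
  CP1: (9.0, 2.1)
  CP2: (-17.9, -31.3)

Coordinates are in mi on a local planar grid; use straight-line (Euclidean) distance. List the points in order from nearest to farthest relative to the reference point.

CP1, CP5, CP2, CP4, CP3

Distance from the reference point at (4.4, -6.1) to each:
CP1 (9.0, 2.1): 9.4 mi
CP5 (-5.5, -34.0): 29.6 mi
CP2 (-17.9, -31.3): 33.7 mi
CP4 (41.5, -18.9): 39.2 mi
CP3 (-37.9, -47.0): 58.8 mi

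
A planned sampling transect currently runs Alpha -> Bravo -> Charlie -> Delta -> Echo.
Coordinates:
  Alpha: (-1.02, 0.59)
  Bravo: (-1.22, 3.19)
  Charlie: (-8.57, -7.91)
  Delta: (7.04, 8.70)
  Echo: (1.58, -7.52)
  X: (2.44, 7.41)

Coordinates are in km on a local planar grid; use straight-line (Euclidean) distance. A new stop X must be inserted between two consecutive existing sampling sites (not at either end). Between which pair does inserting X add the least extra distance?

Added distance for inserting X between each consecutive pair:
Alpha–Bravo: 10.6 km
Bravo–Charlie: 11.1 km
Charlie–Delta: 0.8 km
Delta–Echo: 2.6 km
Smallest added distance is 0.8 km, inserting between Charlie and Delta.

between Charlie and Delta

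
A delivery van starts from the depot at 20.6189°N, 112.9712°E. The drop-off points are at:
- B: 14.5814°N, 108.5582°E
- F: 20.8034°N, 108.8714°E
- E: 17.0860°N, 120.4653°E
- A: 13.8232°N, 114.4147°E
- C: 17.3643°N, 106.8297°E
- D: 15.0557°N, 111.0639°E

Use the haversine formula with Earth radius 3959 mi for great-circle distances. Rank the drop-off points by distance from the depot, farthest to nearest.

E, B, A, C, D, F

Computing each great-circle distance from 20.6189°N, 112.9712°E:
E 17.0860°N, 120.4653°E: 547.4 mi
B 14.5814°N, 108.5582°E: 508.3 mi
A 13.8232°N, 114.4147°E: 479.1 mi
C 17.3643°N, 106.8297°E: 459.9 mi
D 15.0557°N, 111.0639°E: 404.3 mi
F 20.8034°N, 108.8714°E: 265.3 mi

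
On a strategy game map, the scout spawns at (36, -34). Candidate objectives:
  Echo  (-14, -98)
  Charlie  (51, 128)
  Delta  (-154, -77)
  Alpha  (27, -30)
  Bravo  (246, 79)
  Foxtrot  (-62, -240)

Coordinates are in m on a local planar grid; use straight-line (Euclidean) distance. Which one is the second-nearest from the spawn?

Echo

Distances from the spawn ((36, -34)):
Alpha: 9.8 m
Echo: 81.2 m
Charlie: 162.7 m
Delta: 194.8 m
Foxtrot: 228.1 m
Bravo: 238.5 m
The second-nearest is Echo at 81.2 m.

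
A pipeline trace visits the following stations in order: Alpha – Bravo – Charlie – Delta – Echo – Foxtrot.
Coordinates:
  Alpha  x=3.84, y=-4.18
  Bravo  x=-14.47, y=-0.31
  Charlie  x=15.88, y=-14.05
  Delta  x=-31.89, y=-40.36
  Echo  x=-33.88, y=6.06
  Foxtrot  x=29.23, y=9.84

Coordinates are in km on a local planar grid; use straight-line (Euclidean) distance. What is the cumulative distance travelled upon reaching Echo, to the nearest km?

Leg distances:
Alpha→Bravo: 18.7 km  (cumulative 18.7 km)
Bravo→Charlie: 33.3 km  (cumulative 52.0 km)
Charlie→Delta: 54.5 km  (cumulative 106.6 km)
Delta→Echo: 46.5 km  (cumulative 153.0 km)
Cumulative distance at Echo ≈ 153 km.

153 km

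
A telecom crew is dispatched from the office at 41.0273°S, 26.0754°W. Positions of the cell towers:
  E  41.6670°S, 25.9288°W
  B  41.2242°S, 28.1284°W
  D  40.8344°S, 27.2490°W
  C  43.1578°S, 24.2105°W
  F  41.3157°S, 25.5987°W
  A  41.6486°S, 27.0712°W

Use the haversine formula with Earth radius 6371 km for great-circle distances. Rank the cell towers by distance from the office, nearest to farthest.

Distance from the office at 41.0273°S, 26.0754°W to each:
F 41.3157°S, 25.5987°W: 51.2 km
E 41.6670°S, 25.9288°W: 72.2 km
D 40.8344°S, 27.2490°W: 100.9 km
A 41.6486°S, 27.0712°W: 108.1 km
B 41.2242°S, 28.1284°W: 173.3 km
C 43.1578°S, 24.2105°W: 282.5 km

F, E, D, A, B, C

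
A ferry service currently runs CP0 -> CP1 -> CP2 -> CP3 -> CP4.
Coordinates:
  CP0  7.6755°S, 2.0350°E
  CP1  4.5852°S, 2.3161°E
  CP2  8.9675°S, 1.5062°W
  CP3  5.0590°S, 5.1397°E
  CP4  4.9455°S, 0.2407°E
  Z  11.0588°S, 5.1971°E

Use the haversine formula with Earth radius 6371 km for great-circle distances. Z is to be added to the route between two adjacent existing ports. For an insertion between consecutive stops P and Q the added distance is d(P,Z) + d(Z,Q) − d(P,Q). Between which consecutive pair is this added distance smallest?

Added distance for inserting Z between each consecutive pair:
CP0–CP1: 953.3 km
CP1–CP2: 912.0 km
CP2–CP3: 584.7 km
CP3–CP4: 995.9 km
Smallest added distance is 584.7 km, inserting between CP2 and CP3.

between CP2 and CP3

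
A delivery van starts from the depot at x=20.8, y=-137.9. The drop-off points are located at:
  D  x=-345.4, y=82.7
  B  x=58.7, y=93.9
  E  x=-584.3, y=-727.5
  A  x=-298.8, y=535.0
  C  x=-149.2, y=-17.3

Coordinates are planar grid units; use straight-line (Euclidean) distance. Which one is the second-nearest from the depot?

Distances from the depot (x=20.8, y=-137.9):
C: 208.4
B: 234.9
D: 427.5
A: 744.9
E: 844.9
The second-nearest is B at 234.9.

B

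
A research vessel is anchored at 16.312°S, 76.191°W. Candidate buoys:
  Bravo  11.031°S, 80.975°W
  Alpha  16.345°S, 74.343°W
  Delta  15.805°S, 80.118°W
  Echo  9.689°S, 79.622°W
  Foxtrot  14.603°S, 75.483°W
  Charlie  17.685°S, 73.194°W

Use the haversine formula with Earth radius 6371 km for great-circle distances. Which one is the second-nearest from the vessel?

Distance to each, sorted:
Alpha: 197.2 km
Foxtrot: 204.6 km
Charlie: 353.4 km
Delta: 423.4 km
Bravo: 782.2 km
Echo: 824.8 km
The second-nearest is Foxtrot at 204.6 km.

Foxtrot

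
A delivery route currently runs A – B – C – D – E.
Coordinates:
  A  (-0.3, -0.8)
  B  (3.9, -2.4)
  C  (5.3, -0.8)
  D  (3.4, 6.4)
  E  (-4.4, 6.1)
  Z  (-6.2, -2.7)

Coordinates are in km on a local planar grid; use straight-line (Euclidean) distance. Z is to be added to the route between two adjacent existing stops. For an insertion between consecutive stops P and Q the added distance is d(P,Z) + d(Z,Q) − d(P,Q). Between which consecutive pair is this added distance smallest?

between A and B

Added distance for inserting Z between each consecutive pair:
A–B: 11.8 km
B–C: 19.6 km
C–D: 17.4 km
D–E: 14.4 km
Smallest added distance is 11.8 km, inserting between A and B.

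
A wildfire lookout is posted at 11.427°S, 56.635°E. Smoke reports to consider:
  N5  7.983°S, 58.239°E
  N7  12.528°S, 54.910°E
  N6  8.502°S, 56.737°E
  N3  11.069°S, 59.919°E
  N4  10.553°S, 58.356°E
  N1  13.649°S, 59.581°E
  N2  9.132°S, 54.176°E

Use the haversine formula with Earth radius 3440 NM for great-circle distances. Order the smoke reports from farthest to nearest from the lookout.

N5, N1, N2, N3, N6, N7, N4

Computing each great-circle distance from 11.427°S, 56.635°E:
N5 7.983°S, 58.239°E: 227.5 NM
N1 13.649°S, 59.581°E: 218.2 NM
N2 9.132°S, 54.176°E: 200.2 NM
N3 11.069°S, 59.919°E: 194.6 NM
N6 8.502°S, 56.737°E: 175.7 NM
N7 12.528°S, 54.910°E: 121.0 NM
N4 10.553°S, 58.356°E: 114.2 NM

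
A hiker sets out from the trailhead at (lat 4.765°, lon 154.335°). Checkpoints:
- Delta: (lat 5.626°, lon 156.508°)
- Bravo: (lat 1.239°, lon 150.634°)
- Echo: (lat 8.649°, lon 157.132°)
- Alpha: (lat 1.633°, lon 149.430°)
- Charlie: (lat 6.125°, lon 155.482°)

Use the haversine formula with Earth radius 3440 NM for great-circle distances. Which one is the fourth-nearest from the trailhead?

Distances from the trailhead ((lat 4.765°, lon 154.335°)):
Charlie: 106.6 NM
Delta: 139.8 NM
Echo: 286.7 NM
Bravo: 306.7 NM
Alpha: 349.0 NM
The fourth-nearest is Bravo at 306.7 NM.

Bravo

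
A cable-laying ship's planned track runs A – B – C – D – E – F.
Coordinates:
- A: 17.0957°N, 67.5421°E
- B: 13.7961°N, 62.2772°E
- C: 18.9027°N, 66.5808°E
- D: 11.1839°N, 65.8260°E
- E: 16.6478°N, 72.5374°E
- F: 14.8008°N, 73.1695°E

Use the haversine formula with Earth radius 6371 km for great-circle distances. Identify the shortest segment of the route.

Leg distances:
A→B: 673.0 km
B→C: 730.1 km
C→D: 862.1 km
D→E: 945.2 km
E→F: 216.2 km
The shortest leg is E–F at 216.2 km.

E–F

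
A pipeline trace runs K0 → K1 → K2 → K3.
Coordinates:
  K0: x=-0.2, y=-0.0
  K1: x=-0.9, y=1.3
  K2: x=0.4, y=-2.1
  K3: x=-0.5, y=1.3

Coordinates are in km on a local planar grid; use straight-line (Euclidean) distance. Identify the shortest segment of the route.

K0–K1

Leg distances:
K0→K1: 1.5 km
K1→K2: 3.6 km
K2→K3: 3.5 km
The shortest leg is K0–K1 at 1.5 km.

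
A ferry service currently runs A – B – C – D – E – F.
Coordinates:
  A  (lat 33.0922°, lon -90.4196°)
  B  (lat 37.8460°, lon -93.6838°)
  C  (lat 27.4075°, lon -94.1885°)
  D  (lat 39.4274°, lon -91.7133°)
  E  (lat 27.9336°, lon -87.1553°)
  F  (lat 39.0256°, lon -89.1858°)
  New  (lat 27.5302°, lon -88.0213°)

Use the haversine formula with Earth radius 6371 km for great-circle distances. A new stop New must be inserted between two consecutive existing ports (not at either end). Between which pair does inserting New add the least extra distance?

between D and E

Added distance for inserting New between each consecutive pair:
A–B: 1317.2 km
B–C: 709.7 km
C–D: 618.7 km
D–E: 117.1 km
E–F: 131.5 km
Smallest added distance is 117.1 km, inserting between D and E.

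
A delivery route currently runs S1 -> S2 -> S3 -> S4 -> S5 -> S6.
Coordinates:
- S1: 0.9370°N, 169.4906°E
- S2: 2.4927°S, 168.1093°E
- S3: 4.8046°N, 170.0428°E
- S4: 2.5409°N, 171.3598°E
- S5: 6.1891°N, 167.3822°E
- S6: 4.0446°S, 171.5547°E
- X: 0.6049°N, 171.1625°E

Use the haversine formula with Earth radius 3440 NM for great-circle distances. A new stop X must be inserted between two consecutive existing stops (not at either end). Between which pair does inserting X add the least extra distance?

Added distance for inserting X between each consecutive pair:
S1–S2: 141.5 NM
S2–S3: 68.8 NM
S3–S4: 220.6 NM
S4–S5: 197.9 NM
S5–S6: 21.4 NM
Smallest added distance is 21.4 NM, inserting between S5 and S6.

between S5 and S6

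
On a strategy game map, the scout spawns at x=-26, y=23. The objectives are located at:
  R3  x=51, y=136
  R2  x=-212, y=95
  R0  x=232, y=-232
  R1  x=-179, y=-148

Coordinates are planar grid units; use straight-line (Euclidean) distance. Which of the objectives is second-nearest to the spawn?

Distances from the spawn (x=-26, y=23):
R3: 136.7
R2: 199.4
R1: 229.5
R0: 362.8
The second-nearest is R2 at 199.4.

R2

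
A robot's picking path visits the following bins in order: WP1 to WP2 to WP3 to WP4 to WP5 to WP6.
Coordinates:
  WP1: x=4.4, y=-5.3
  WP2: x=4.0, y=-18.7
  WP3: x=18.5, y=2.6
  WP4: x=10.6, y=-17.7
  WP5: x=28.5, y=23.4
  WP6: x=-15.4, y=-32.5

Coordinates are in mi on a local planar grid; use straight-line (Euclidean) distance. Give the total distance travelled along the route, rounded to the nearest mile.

177 mi

Leg distances:
WP1→WP2: 13.4 mi  (cumulative 13.4 mi)
WP2→WP3: 25.8 mi  (cumulative 39.2 mi)
WP3→WP4: 21.8 mi  (cumulative 61.0 mi)
WP4→WP5: 44.8 mi  (cumulative 105.8 mi)
WP5→WP6: 71.1 mi  (cumulative 176.9 mi)
Total route length ≈ 177 mi.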